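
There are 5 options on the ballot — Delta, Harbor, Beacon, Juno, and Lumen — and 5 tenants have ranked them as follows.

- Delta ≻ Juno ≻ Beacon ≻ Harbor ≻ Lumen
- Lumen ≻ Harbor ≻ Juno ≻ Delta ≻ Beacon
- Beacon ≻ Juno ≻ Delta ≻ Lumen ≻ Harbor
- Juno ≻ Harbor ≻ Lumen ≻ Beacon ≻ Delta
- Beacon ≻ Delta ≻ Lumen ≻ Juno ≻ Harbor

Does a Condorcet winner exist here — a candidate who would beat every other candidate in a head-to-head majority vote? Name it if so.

Head-to-head results (5 voters total):
Delta vs Harbor: Delta wins 3–2.
Delta vs Beacon: Beacon wins 3–2.
Delta vs Juno: Juno wins 3–2.
Delta vs Lumen: Delta wins 3–2.
Harbor vs Beacon: Beacon wins 3–2.
Harbor vs Juno: Juno wins 4–1.
Harbor vs Lumen: Lumen wins 3–2.
Beacon vs Juno: Juno wins 3–2.
Beacon vs Lumen: Beacon wins 3–2.
Juno vs Lumen: Juno wins 3–2.
Juno beats each rival — Delta (3–2), Harbor (4–1), Beacon (3–2), Lumen (3–2) — so Juno is the Condorcet winner.

Juno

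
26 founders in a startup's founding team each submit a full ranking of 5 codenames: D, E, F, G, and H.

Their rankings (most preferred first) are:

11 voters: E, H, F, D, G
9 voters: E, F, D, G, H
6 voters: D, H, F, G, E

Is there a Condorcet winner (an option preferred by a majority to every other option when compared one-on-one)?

Head-to-head results (26 voters total):
D vs E: E wins 20–6.
D vs F: F wins 20–6.
D vs G: D wins 26–0.
D vs H: D wins 15–11.
E vs F: E wins 20–6.
E vs G: E wins 20–6.
E vs H: E wins 20–6.
F vs G: F wins 26–0.
F vs H: H wins 17–9.
G vs H: H wins 17–9.
E beats each rival — D (20–6), F (20–6), G (20–6), H (20–6) — so E is the Condorcet winner.

Yes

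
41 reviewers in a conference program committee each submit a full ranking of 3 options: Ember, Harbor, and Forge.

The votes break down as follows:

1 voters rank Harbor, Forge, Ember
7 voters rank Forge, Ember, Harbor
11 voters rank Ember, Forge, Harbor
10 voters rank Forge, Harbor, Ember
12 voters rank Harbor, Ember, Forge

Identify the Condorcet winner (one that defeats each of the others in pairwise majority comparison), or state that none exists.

There is no Condorcet winner

Head-to-head results (41 voters total):
Ember vs Harbor: Harbor wins 23–18.
Ember vs Forge: Ember wins 23–18.
Harbor vs Forge: Forge wins 28–13.
No candidate beats all others: Ember beats Forge beats Harbor beats Ember, a majority cycle.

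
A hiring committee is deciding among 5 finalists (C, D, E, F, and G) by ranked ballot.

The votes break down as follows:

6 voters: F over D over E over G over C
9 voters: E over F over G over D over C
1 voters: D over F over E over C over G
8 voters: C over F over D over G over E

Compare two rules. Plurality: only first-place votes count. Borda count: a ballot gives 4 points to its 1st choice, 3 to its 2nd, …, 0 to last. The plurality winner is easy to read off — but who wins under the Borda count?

F

Plurality first-place counts: C 8, D 1, E 9, F 6, G 0 → E.
Borda totals: C 33, D 47, E 50, F 78, G 32 → F.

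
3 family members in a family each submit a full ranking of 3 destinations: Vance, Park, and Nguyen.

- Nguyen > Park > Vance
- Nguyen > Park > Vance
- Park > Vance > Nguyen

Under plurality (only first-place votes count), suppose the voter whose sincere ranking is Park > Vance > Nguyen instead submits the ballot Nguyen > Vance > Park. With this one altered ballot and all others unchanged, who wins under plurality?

Nguyen

First-place totals with the altered ballot: Vance 0, Park 0, Nguyen 3.
The winner is unchanged: still Nguyen.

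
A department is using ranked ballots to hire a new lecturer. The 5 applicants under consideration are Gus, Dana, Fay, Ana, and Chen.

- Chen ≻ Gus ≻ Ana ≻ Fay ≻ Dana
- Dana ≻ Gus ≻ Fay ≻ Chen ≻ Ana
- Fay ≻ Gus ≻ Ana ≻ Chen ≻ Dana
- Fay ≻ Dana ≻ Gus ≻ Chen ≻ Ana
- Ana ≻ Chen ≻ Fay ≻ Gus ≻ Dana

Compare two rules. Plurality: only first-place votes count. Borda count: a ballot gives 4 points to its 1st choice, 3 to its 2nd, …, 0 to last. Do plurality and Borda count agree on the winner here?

Yes

Plurality first-place counts: Gus 0, Dana 1, Fay 2, Ana 1, Chen 1 → Fay.
Borda totals: Gus 12, Dana 7, Fay 13, Ana 8, Chen 10 → Fay.
The two rules agree on Fay.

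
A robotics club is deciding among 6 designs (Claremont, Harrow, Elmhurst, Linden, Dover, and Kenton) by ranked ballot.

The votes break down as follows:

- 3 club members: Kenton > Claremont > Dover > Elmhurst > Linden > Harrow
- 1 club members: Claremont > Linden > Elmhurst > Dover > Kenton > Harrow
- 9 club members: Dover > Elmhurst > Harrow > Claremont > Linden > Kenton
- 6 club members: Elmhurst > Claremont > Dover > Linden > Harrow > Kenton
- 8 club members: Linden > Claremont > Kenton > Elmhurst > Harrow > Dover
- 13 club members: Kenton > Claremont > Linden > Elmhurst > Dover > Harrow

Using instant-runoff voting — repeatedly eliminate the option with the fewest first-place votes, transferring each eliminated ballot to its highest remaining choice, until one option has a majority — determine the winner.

Kenton

Round 1: Kenton 16, Dover 9, Linden 8, Elmhurst 6, Claremont 1, Harrow 0. Harrow has the fewest and is eliminated.
Round 2: Kenton 16, Dover 9, Linden 8, Elmhurst 6, Claremont 1. Claremont has the fewest and is eliminated.
Round 3: Kenton 16, Linden 9, Dover 9, Elmhurst 6. Elmhurst has the fewest and is eliminated.
Round 4: Kenton 16, Dover 15, Linden 9. Linden has the fewest and is eliminated.
Round 5: Kenton 24, Dover 16. Kenton has a majority.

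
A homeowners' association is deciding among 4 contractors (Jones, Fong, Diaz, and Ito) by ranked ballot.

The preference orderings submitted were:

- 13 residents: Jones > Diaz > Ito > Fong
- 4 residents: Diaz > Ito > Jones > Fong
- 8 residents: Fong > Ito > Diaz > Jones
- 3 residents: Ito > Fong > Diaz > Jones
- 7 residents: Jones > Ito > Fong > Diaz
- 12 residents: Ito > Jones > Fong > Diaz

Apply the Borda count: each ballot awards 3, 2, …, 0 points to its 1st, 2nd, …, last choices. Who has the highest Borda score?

Borda scores:
  Jones: 13·3 + 4·1 + 8·0 + 3·0 + 7·3 + 12·2 = 88
  Fong: 13·0 + 4·0 + 8·3 + 3·2 + 7·1 + 12·1 = 49
  Diaz: 13·2 + 4·3 + 8·1 + 3·1 + 7·0 + 12·0 = 49
  Ito: 13·1 + 4·2 + 8·2 + 3·3 + 7·2 + 12·3 = 96
Ito has the highest total.

Ito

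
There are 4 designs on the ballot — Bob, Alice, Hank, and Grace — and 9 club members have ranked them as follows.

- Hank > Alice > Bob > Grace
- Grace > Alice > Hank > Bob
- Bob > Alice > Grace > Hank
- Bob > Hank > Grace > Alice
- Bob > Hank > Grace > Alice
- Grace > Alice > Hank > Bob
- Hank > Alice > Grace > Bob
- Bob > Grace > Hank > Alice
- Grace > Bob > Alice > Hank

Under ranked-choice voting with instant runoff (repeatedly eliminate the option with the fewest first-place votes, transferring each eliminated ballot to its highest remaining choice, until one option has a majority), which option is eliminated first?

Round 1: Bob 4, Grace 3, Hank 2, Alice 0. Alice has the fewest and is eliminated.
Round 2: Bob 4, Grace 3, Hank 2. Hank has the fewest and is eliminated.
Round 3: Bob 5, Grace 4. Bob has a majority.

Alice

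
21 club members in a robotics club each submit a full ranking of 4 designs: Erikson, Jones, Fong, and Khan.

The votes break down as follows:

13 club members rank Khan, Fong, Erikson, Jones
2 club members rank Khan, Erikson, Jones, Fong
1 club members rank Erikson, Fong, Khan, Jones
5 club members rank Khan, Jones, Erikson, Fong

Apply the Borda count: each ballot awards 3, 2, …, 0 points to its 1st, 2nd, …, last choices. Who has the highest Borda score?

Khan

Borda scores:
  Erikson: 13·1 + 2·2 + 3 + 5·1 = 25
  Jones: 13·0 + 2·1 + 0 + 5·2 = 12
  Fong: 13·2 + 2·0 + 2 + 5·0 = 28
  Khan: 13·3 + 2·3 + 1 + 5·3 = 61
Khan has the highest total.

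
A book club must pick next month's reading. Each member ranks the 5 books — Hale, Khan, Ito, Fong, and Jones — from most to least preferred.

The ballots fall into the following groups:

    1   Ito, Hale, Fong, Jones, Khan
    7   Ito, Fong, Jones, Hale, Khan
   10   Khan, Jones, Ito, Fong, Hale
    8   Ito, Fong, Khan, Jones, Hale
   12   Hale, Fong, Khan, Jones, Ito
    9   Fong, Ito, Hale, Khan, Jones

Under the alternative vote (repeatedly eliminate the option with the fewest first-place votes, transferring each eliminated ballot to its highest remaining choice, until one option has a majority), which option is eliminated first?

Jones

Round 1: Ito 16, Hale 12, Khan 10, Fong 9, Jones 0. Jones has the fewest and is eliminated.
Round 2: Ito 16, Hale 12, Khan 10, Fong 9. Fong has the fewest and is eliminated.
Round 3: Ito 25, Hale 12, Khan 10. Ito has a majority.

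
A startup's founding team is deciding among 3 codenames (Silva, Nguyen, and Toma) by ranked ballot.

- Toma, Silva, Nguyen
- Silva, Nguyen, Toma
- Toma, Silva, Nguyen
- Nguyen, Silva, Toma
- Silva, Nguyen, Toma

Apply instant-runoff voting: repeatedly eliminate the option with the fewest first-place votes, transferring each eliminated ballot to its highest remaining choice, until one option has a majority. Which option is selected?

Silva

Round 1: Silva 2, Toma 2, Nguyen 1. Nguyen has the fewest and is eliminated.
Round 2: Silva 3, Toma 2. Silva has a majority.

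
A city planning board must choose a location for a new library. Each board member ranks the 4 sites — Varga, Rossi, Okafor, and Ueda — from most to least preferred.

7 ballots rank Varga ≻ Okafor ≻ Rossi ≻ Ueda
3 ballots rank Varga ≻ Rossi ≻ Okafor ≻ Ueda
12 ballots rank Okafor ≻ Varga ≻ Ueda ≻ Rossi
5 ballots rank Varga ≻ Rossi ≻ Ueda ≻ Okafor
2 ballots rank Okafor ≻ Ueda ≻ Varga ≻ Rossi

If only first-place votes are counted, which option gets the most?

First-place vote totals:
  Varga: 15
  Rossi: 0
  Okafor: 14
  Ueda: 0
Varga has the most first-place votes.

Varga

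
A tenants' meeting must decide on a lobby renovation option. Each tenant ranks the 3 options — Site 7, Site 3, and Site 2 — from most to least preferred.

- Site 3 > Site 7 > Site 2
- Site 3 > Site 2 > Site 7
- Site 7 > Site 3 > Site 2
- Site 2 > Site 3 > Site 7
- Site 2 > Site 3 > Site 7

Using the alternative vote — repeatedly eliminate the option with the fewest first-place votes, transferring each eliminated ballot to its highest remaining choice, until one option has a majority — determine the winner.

Round 1: Site 3 2, Site 2 2, Site 7 1. Site 7 has the fewest and is eliminated.
Round 2: Site 3 3, Site 2 2. Site 3 has a majority.

Site 3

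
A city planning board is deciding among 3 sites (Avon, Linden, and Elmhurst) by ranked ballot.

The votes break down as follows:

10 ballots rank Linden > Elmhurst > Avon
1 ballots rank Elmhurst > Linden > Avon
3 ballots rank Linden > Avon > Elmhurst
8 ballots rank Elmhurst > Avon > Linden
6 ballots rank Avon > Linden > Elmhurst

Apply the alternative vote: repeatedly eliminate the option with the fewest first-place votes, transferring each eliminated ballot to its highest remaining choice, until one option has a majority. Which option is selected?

Round 1: Linden 13, Elmhurst 9, Avon 6. Avon has the fewest and is eliminated.
Round 2: Linden 19, Elmhurst 9. Linden has a majority.

Linden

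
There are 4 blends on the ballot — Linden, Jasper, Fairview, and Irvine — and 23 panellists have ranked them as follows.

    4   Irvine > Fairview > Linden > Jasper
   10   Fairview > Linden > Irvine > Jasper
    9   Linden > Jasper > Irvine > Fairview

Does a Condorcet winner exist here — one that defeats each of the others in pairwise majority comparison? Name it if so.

Head-to-head results (23 voters total):
Linden vs Jasper: Linden wins 23–0.
Linden vs Fairview: Fairview wins 14–9.
Linden vs Irvine: Linden wins 19–4.
Jasper vs Fairview: Fairview wins 14–9.
Jasper vs Irvine: Irvine wins 14–9.
Fairview vs Irvine: Irvine wins 13–10.
No candidate beats all others: Linden beats Irvine beats Fairview beats Linden, a majority cycle.

There is no Condorcet winner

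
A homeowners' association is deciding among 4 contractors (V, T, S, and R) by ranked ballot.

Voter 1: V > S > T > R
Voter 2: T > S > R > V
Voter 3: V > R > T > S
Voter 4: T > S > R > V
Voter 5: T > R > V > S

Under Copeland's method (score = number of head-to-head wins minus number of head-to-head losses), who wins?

Pairwise results:
  V vs T: T wins 3–2.
  V vs S: V wins 3–2.
  V vs R: R wins 3–2.
  T vs S: T wins 4–1.
  T vs R: T wins 4–1.
  S vs R: S wins 3–2.
Copeland scores (wins − losses):
  V: 1 − 2 = -1
  T: 3 − 0 = 3
  S: 1 − 2 = -1
  R: 1 − 2 = -1
T has the best Copeland score.

T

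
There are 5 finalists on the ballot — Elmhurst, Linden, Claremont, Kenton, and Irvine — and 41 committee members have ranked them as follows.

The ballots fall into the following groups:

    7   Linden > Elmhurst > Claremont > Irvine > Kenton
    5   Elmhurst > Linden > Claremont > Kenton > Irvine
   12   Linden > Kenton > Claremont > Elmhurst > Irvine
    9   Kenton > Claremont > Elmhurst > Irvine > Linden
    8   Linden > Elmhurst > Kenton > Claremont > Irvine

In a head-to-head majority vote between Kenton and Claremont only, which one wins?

Ballots ranking Kenton above Claremont: 12+9+8 = 29.
Ballots ranking Claremont above Kenton: 7+5 = 12.
Kenton wins the head-to-head, 29–12.

Kenton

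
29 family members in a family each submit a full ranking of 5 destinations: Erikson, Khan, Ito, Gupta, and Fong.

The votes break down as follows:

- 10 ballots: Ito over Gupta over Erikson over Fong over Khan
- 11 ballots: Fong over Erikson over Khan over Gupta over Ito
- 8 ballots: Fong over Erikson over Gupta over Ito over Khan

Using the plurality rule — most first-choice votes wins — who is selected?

First-place vote totals:
  Erikson: 0
  Khan: 0
  Ito: 10
  Gupta: 0
  Fong: 19
Fong has the most first-place votes.

Fong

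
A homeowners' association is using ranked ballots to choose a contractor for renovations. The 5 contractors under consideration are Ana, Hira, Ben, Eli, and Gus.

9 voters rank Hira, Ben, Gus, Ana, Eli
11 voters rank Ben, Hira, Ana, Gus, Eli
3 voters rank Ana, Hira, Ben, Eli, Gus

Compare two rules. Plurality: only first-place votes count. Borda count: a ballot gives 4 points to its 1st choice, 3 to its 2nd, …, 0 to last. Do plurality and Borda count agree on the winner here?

Plurality first-place counts: Ana 3, Hira 9, Ben 11, Eli 0, Gus 0 → Ben.
Borda totals: Ana 43, Hira 78, Ben 77, Eli 3, Gus 29 → Hira.
The two rules disagree: plurality picks Ben, Borda picks Hira.

No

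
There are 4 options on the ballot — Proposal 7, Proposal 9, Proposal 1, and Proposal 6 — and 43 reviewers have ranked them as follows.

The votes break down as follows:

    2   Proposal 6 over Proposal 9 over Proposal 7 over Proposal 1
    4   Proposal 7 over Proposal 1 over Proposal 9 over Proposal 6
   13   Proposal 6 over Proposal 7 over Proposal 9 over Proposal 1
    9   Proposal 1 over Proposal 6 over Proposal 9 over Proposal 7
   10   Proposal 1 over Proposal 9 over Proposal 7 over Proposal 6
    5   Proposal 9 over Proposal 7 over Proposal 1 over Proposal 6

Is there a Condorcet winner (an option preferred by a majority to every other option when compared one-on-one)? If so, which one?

Head-to-head results (43 voters total):
Proposal 7 vs Proposal 9: Proposal 9 wins 26–17.
Proposal 7 vs Proposal 1: Proposal 7 wins 24–19.
Proposal 7 vs Proposal 6: Proposal 6 wins 24–19.
Proposal 9 vs Proposal 1: Proposal 1 wins 23–20.
Proposal 9 vs Proposal 6: Proposal 6 wins 24–19.
Proposal 1 vs Proposal 6: Proposal 1 wins 28–15.
No candidate beats all others: Proposal 7 beats Proposal 1 beats Proposal 9 beats Proposal 7, a majority cycle.

There is no Condorcet winner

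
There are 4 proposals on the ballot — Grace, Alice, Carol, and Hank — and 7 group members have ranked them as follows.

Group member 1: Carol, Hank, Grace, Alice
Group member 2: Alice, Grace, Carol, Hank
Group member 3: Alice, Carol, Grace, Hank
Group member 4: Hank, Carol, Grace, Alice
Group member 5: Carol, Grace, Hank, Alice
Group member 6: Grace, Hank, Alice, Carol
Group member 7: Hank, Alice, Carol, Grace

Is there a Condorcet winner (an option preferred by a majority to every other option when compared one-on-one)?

Head-to-head results (7 voters total):
Grace vs Alice: Grace wins 4–3.
Grace vs Carol: Carol wins 5–2.
Grace vs Hank: Grace wins 4–3.
Alice vs Carol: Alice wins 4–3.
Alice vs Hank: Hank wins 5–2.
Carol vs Hank: Carol wins 4–3.
No candidate beats all others: Grace beats Alice beats Carol beats Grace, a majority cycle.

No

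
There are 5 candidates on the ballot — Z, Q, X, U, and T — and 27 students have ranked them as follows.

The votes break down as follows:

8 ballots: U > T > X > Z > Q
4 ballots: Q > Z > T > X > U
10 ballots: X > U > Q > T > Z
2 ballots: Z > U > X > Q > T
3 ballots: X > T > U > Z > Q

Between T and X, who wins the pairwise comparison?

Ballots ranking T above X: 8+4 = 12.
Ballots ranking X above T: 10+2+3 = 15.
X wins the head-to-head, 15–12.

X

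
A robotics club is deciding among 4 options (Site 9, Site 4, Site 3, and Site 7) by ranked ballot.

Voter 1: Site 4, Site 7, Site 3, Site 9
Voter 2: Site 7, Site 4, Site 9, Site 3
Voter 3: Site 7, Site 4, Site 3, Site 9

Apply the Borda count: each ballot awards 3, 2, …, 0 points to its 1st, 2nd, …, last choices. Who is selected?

Borda scores:
  Site 9: 0 + 1 + 0 = 1
  Site 4: 3 + 2 + 2 = 7
  Site 3: 1 + 0 + 1 = 2
  Site 7: 2 + 3 + 3 = 8
Site 7 has the highest total.

Site 7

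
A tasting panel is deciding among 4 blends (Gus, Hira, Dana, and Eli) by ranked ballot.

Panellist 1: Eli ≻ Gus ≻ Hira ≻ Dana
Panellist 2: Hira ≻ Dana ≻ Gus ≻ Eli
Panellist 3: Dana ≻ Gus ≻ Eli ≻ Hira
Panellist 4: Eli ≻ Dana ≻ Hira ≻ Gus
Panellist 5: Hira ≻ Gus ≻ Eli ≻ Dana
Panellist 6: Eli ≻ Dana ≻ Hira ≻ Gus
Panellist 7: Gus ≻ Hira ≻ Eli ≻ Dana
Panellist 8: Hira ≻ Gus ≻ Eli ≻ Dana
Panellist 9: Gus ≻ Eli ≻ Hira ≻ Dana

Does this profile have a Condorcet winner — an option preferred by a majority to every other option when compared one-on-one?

Head-to-head results (9 voters total):
Gus vs Hira: Hira wins 5–4.
Gus vs Dana: Gus wins 5–4.
Gus vs Eli: Gus wins 6–3.
Hira vs Dana: Hira wins 6–3.
Hira vs Eli: Eli wins 5–4.
Dana vs Eli: Eli wins 7–2.
No candidate beats all others: Gus beats Eli beats Hira beats Gus, a majority cycle.

No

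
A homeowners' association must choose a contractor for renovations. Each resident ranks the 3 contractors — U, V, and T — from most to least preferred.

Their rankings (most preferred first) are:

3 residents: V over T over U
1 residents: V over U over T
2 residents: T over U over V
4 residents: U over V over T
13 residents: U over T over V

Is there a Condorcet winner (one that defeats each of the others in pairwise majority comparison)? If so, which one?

Head-to-head results (23 voters total):
U vs V: U wins 19–4.
U vs T: U wins 18–5.
V vs T: T wins 15–8.
U beats each rival — V (19–4), T (18–5) — so U is the Condorcet winner.

U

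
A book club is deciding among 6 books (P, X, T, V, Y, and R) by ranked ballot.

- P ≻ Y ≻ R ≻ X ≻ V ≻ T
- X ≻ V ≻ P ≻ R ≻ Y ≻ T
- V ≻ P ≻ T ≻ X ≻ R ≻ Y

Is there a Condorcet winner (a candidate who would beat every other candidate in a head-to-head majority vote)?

No

Head-to-head results (3 voters total):
P vs X: P wins 2–1.
P vs T: P wins 3–0.
P vs V: V wins 2–1.
P vs Y: P wins 3–0.
P vs R: P wins 3–0.
X vs T: X wins 2–1.
X vs V: X wins 2–1.
X vs Y: X wins 2–1.
X vs R: X wins 2–1.
T vs V: V wins 3–0.
T vs Y: Y wins 2–1.
T vs R: R wins 2–1.
V vs Y: V wins 2–1.
V vs R: V wins 2–1.
Y vs R: R wins 2–1.
No candidate beats all others: P beats X beats V beats P, a majority cycle.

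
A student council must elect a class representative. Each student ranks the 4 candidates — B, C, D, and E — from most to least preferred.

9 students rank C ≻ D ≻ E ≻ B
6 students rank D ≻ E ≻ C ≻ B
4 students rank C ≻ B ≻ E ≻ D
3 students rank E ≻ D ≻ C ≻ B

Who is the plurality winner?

First-place vote totals:
  B: 0
  C: 13
  D: 6
  E: 3
C has the most first-place votes.

C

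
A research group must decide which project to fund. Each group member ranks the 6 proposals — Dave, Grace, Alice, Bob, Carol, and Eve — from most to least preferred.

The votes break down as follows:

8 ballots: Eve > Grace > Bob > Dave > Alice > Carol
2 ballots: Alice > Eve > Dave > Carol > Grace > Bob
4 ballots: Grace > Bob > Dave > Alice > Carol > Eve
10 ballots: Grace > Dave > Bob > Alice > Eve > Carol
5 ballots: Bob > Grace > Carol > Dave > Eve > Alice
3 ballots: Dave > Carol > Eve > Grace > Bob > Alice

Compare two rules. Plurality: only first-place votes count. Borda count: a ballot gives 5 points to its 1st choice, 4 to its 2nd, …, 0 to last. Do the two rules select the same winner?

Plurality first-place counts: Dave 3, Grace 14, Alice 2, Bob 5, Carol 0, Eve 8 → Grace.
Borda totals: Dave 99, Grace 130, Alice 46, Bob 98, Carol 35, Eve 72 → Grace.
The two rules agree on Grace.

Yes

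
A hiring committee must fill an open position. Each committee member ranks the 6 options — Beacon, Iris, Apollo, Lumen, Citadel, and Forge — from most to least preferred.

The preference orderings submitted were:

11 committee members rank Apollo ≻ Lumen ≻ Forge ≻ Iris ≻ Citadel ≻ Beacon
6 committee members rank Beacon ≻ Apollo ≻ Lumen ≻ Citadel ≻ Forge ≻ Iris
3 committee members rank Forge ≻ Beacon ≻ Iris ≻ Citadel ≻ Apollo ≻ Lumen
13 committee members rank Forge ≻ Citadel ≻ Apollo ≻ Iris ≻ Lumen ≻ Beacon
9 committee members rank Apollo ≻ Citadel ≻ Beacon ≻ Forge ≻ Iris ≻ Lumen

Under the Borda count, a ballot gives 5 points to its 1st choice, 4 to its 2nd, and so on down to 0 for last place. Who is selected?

Apollo

Borda scores:
  Beacon: 11·0 + 6·5 + 3·4 + 13·0 + 9·3 = 69
  Iris: 11·2 + 6·0 + 3·3 + 13·2 + 9·1 = 66
  Apollo: 11·5 + 6·4 + 3·1 + 13·3 + 9·5 = 166
  Lumen: 11·4 + 6·3 + 3·0 + 13·1 + 9·0 = 75
  Citadel: 11·1 + 6·2 + 3·2 + 13·4 + 9·4 = 117
  Forge: 11·3 + 6·1 + 3·5 + 13·5 + 9·2 = 137
Apollo has the highest total.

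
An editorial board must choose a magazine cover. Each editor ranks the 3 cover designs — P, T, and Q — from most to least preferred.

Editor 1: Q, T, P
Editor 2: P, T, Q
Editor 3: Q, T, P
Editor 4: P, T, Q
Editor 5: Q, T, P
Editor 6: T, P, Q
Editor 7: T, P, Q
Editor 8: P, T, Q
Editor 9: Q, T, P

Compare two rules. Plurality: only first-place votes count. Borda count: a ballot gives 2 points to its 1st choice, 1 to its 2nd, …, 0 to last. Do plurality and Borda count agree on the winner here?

No

Plurality first-place counts: P 3, T 2, Q 4 → Q.
Borda totals: P 8, T 11, Q 8 → T.
The two rules disagree: plurality picks Q, Borda picks T.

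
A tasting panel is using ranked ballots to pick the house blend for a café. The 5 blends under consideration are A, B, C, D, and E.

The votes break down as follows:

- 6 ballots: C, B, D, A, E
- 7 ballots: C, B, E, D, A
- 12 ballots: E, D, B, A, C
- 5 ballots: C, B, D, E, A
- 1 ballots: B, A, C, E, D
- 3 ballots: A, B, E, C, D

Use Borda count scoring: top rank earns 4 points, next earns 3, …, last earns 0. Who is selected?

B

Borda scores:
  A: 6·1 + 7·0 + 12·1 + 5·0 + 3 + 3·4 = 33
  B: 6·3 + 7·3 + 12·2 + 5·3 + 4 + 3·3 = 91
  C: 6·4 + 7·4 + 12·0 + 5·4 + 2 + 3·1 = 77
  D: 6·2 + 7·1 + 12·3 + 5·2 + 0 + 3·0 = 65
  E: 6·0 + 7·2 + 12·4 + 5·1 + 1 + 3·2 = 74
B has the highest total.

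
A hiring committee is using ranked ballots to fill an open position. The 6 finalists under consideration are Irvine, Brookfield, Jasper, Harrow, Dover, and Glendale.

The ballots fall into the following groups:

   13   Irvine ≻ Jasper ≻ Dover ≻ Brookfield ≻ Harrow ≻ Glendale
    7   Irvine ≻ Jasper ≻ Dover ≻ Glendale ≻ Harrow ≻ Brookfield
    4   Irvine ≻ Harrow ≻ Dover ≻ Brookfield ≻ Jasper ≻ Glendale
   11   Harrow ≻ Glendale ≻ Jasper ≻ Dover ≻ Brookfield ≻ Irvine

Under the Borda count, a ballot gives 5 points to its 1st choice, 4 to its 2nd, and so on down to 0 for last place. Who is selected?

Borda scores:
  Irvine: 13·5 + 7·5 + 4·5 + 11·0 = 120
  Brookfield: 13·2 + 7·0 + 4·2 + 11·1 = 45
  Jasper: 13·4 + 7·4 + 4·1 + 11·3 = 117
  Harrow: 13·1 + 7·1 + 4·4 + 11·5 = 91
  Dover: 13·3 + 7·3 + 4·3 + 11·2 = 94
  Glendale: 13·0 + 7·2 + 4·0 + 11·4 = 58
Irvine has the highest total.

Irvine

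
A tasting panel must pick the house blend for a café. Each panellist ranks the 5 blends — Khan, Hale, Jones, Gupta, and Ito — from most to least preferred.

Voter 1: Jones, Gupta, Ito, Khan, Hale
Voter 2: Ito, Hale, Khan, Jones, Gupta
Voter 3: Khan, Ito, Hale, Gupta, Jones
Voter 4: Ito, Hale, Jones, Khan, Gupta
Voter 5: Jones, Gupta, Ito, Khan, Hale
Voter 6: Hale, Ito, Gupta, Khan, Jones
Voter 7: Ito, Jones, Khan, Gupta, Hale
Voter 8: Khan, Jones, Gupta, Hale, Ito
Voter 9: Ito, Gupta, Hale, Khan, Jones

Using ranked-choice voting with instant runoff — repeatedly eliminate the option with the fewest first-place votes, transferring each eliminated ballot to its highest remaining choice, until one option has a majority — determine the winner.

Ito

Round 1: Ito 4, Khan 2, Jones 2, Hale 1, Gupta 0. Gupta has the fewest and is eliminated.
Round 2: Ito 4, Khan 2, Jones 2, Hale 1. Hale has the fewest and is eliminated.
Round 3: Ito 5, Khan 2, Jones 2. Ito has a majority.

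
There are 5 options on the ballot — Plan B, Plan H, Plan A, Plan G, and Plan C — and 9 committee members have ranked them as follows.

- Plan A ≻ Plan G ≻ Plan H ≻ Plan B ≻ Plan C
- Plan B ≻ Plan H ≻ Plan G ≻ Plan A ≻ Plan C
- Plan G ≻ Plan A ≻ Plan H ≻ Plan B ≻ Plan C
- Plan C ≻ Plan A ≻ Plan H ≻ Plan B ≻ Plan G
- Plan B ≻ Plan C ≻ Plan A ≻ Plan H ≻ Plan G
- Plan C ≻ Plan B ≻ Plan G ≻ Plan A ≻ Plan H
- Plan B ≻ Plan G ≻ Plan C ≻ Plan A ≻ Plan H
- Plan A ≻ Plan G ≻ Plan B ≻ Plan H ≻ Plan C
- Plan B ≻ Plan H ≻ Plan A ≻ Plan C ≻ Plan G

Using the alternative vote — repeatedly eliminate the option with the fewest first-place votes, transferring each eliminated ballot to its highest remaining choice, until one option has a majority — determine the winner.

Plan B

Round 1: Plan B 4, Plan A 2, Plan C 2, Plan G 1, Plan H 0. Plan H has the fewest and is eliminated.
Round 2: Plan B 4, Plan A 2, Plan C 2, Plan G 1. Plan G has the fewest and is eliminated.
Round 3: Plan B 4, Plan A 3, Plan C 2. Plan C has the fewest and is eliminated.
Round 4: Plan B 5, Plan A 4. Plan B has a majority.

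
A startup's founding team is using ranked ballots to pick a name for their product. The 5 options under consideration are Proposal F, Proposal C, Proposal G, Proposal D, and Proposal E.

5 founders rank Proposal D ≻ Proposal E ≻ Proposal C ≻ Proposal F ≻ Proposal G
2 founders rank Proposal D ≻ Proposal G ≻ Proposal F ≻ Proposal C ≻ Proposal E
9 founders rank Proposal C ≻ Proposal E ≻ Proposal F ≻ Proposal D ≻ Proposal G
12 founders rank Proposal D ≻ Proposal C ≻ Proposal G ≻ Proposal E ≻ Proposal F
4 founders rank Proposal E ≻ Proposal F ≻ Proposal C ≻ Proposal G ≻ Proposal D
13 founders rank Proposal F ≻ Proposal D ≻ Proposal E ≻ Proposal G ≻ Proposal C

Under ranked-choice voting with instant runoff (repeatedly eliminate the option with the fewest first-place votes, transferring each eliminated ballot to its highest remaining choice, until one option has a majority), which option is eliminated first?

Proposal G

Round 1: Proposal D 19, Proposal F 13, Proposal C 9, Proposal E 4, Proposal G 0. Proposal G has the fewest and is eliminated.
Round 2: Proposal D 19, Proposal F 13, Proposal C 9, Proposal E 4. Proposal E has the fewest and is eliminated.
Round 3: Proposal D 19, Proposal F 17, Proposal C 9. Proposal C has the fewest and is eliminated.
Round 4: Proposal F 26, Proposal D 19. Proposal F has a majority.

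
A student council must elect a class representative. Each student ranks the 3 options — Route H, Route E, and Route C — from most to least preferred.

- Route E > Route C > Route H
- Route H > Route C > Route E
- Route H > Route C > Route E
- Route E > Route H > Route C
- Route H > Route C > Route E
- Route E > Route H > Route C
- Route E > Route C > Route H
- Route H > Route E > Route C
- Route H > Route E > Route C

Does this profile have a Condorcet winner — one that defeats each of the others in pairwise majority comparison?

Head-to-head results (9 voters total):
Route H vs Route E: Route H wins 5–4.
Route H vs Route C: Route H wins 7–2.
Route E vs Route C: Route E wins 6–3.
Route H beats each rival — Route E (5–4), Route C (7–2) — so Route H is the Condorcet winner.

Yes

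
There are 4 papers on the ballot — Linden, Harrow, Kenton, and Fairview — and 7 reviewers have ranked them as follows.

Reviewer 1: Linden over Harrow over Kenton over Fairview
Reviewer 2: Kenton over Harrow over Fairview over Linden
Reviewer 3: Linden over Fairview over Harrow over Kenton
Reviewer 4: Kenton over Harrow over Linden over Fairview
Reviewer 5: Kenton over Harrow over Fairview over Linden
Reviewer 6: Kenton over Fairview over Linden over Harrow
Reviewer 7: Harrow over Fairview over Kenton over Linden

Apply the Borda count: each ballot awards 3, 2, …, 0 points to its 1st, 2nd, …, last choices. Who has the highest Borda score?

Kenton

Borda scores:
  Linden: 3 + 0 + 3 + 1 + 0 + 1 + 0 = 8
  Harrow: 2 + 2 + 1 + 2 + 2 + 0 + 3 = 12
  Kenton: 1 + 3 + 0 + 3 + 3 + 3 + 1 = 14
  Fairview: 0 + 1 + 2 + 0 + 1 + 2 + 2 = 8
Kenton has the highest total.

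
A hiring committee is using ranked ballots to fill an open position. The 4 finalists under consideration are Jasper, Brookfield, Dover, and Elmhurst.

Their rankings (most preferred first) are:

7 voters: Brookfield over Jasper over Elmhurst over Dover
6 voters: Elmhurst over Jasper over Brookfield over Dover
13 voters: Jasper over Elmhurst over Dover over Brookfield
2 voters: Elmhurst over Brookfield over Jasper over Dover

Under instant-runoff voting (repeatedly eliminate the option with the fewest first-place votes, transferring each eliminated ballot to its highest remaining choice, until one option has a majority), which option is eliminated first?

Dover

Round 1: Jasper 13, Elmhurst 8, Brookfield 7, Dover 0. Dover has the fewest and is eliminated.
Round 2: Jasper 13, Elmhurst 8, Brookfield 7. Brookfield has the fewest and is eliminated.
Round 3: Jasper 20, Elmhurst 8. Jasper has a majority.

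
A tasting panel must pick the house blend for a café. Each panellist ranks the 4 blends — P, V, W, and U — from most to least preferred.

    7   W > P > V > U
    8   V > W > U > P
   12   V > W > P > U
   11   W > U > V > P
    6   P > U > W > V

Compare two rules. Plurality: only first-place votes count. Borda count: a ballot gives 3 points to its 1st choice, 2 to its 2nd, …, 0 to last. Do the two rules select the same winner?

No

Plurality first-place counts: P 6, V 20, W 18, U 0 → V.
Borda totals: P 44, V 78, W 100, U 42 → W.
The two rules disagree: plurality picks V, Borda picks W.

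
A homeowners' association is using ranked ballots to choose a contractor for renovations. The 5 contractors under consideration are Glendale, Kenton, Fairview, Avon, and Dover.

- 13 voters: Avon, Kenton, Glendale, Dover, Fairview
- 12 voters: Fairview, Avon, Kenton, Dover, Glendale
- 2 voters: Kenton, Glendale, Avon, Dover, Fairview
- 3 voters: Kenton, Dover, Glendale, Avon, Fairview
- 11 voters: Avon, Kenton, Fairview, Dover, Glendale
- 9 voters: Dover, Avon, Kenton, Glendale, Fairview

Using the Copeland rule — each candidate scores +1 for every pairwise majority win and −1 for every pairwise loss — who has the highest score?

Pairwise results:
  Glendale vs Kenton: Kenton wins 50–0.
  Glendale vs Fairview: Glendale wins 27–23.
  Glendale vs Avon: Avon wins 45–5.
  Glendale vs Dover: Dover wins 35–15.
  Kenton vs Fairview: Kenton wins 38–12.
  Kenton vs Avon: Avon wins 45–5.
  Kenton vs Dover: Kenton wins 41–9.
  Fairview vs Avon: Avon wins 38–12.
  Fairview vs Dover: Dover wins 27–23.
  Avon vs Dover: Avon wins 38–12.
Copeland scores (wins − losses):
  Glendale: 1 − 3 = -2
  Kenton: 3 − 1 = 2
  Fairview: 0 − 4 = -4
  Avon: 4 − 0 = 4
  Dover: 2 − 2 = 0
Avon has the best Copeland score.

Avon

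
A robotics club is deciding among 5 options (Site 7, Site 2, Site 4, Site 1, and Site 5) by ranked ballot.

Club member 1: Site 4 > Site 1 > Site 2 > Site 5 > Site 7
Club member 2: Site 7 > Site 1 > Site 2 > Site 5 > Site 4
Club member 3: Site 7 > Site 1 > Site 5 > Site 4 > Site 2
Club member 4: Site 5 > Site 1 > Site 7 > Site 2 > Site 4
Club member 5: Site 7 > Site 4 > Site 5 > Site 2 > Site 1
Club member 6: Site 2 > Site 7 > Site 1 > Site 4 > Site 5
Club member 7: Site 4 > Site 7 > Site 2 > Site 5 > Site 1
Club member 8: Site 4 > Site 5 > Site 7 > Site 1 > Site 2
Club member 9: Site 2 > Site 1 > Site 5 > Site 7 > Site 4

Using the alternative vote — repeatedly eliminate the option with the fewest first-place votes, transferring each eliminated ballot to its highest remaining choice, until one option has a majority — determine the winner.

Round 1: Site 7 3, Site 4 3, Site 2 2, Site 5 1, Site 1 0. Site 1 has the fewest and is eliminated.
Round 2: Site 7 3, Site 4 3, Site 2 2, Site 5 1. Site 5 has the fewest and is eliminated.
Round 3: Site 7 4, Site 4 3, Site 2 2. Site 2 has the fewest and is eliminated.
Round 4: Site 7 6, Site 4 3. Site 7 has a majority.

Site 7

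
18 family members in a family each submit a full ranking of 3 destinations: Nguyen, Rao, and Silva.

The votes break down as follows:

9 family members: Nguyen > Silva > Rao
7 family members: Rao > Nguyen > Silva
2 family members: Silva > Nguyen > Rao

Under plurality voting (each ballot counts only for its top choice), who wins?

Nguyen

First-place vote totals:
  Nguyen: 9
  Rao: 7
  Silva: 2
Nguyen has the most first-place votes.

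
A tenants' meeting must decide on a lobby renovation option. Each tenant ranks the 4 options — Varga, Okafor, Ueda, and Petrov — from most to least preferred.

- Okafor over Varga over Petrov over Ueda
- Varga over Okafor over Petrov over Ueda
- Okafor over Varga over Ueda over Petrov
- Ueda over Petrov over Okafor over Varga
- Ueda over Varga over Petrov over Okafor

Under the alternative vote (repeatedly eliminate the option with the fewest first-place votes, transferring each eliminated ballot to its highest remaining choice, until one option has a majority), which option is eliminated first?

Round 1: Okafor 2, Ueda 2, Varga 1, Petrov 0. Petrov has the fewest and is eliminated.
Round 2: Okafor 2, Ueda 2, Varga 1. Varga has the fewest and is eliminated.
Round 3: Okafor 3, Ueda 2. Okafor has a majority.

Petrov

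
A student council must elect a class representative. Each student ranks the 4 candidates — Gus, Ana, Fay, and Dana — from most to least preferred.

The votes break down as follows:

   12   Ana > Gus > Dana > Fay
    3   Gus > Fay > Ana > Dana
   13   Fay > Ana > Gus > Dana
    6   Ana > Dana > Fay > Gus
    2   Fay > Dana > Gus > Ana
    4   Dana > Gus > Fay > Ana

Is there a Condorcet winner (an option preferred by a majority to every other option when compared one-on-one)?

Head-to-head results (40 voters total):
Gus vs Ana: Ana wins 31–9.
Gus vs Fay: Fay wins 21–19.
Gus vs Dana: Gus wins 28–12.
Ana vs Fay: Fay wins 22–18.
Ana vs Dana: Ana wins 34–6.
Fay vs Dana: Dana wins 22–18.
No candidate beats all others: Gus beats Dana beats Fay beats Gus, a majority cycle.

No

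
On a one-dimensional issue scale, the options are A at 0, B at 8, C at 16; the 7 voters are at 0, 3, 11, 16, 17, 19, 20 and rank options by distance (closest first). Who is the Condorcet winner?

With single-peaked preferences on a line, the Condorcet winner is the candidate closest to the median voter.
The median voter (position 16) is closest to C at 16.
Check: C vs A — voters closer to C: 5 of 7.

C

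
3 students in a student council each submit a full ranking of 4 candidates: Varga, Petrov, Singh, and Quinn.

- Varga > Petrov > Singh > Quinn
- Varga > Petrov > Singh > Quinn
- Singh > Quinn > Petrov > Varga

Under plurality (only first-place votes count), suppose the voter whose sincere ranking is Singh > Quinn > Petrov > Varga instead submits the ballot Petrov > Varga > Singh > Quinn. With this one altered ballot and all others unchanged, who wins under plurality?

Varga

First-place totals with the altered ballot: Varga 2, Petrov 1, Singh 0, Quinn 0.
The winner is unchanged: still Varga.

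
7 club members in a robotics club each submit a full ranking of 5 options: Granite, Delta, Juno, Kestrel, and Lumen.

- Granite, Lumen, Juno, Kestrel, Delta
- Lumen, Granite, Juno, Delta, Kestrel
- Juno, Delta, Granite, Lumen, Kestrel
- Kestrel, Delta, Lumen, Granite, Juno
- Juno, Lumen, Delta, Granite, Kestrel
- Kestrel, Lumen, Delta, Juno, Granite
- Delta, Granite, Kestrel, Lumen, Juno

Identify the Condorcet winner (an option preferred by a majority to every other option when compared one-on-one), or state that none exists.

Lumen

Head-to-head results (7 voters total):
Granite vs Delta: Delta wins 5–2.
Granite vs Juno: Granite wins 4–3.
Granite vs Kestrel: Granite wins 5–2.
Granite vs Lumen: Lumen wins 4–3.
Delta vs Juno: Juno wins 4–3.
Delta vs Kestrel: Delta wins 4–3.
Delta vs Lumen: Lumen wins 4–3.
Juno vs Kestrel: Juno wins 4–3.
Juno vs Lumen: Lumen wins 5–2.
Kestrel vs Lumen: Lumen wins 4–3.
Lumen beats each rival — Granite (4–3), Delta (4–3), Juno (5–2), Kestrel (4–3) — so Lumen is the Condorcet winner.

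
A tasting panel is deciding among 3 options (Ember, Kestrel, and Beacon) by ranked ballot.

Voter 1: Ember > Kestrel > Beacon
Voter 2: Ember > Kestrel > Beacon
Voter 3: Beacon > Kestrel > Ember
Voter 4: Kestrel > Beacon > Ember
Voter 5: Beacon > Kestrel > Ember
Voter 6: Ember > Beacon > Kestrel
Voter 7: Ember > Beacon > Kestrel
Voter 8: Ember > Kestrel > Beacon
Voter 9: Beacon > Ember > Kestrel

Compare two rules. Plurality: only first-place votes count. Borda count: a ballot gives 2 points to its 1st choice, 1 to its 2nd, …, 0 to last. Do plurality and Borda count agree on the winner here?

Plurality first-place counts: Ember 5, Kestrel 1, Beacon 3 → Ember.
Borda totals: Ember 11, Kestrel 7, Beacon 9 → Ember.
The two rules agree on Ember.

Yes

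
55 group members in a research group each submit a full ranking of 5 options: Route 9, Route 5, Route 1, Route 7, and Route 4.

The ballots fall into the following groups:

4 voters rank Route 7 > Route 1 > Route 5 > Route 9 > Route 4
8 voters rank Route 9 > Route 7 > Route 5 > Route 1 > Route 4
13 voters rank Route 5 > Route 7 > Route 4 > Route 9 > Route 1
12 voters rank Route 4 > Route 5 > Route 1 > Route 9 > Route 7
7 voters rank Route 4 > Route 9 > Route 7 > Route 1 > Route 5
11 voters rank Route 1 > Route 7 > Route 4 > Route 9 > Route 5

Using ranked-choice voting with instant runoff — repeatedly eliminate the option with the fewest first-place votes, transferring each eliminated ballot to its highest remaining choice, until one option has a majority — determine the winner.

Route 4

Round 1: Route 4 19, Route 5 13, Route 1 11, Route 9 8, Route 7 4. Route 7 has the fewest and is eliminated.
Round 2: Route 4 19, Route 1 15, Route 5 13, Route 9 8. Route 9 has the fewest and is eliminated.
Round 3: Route 5 21, Route 4 19, Route 1 15. Route 1 has the fewest and is eliminated.
Round 4: Route 4 30, Route 5 25. Route 4 has a majority.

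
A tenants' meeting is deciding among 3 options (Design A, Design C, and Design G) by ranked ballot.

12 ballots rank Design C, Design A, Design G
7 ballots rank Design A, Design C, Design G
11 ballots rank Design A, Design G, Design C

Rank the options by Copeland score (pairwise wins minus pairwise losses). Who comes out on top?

Pairwise results:
  Design A vs Design C: Design A wins 18–12.
  Design A vs Design G: Design A wins 30–0.
  Design C vs Design G: Design C wins 19–11.
Copeland scores (wins − losses):
  Design A: 2 − 0 = 2
  Design C: 1 − 1 = 0
  Design G: 0 − 2 = -2
Design A has the best Copeland score.

Design A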